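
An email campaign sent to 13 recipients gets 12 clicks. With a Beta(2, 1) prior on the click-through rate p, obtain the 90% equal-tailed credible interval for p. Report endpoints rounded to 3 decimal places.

[0.721, 0.976]

Posterior: Beta(2+12, 1+1) = Beta(14, 2).
Equal-tailed 90% interval: the 0.05 and 0.95 quantiles of Beta(14, 2).
Posterior mean ≈ 0.875, SD ≈ 0.080; a Normal approximation gives roughly [0.743, 1.007].
Exact: F⁻¹(0.05) = 0.721; F⁻¹(0.95) = 0.976.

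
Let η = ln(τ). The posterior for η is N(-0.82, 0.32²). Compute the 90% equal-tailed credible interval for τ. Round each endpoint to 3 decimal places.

On the log scale the 90% interval is -0.82 ± 1.645 × 0.32 = [-1.3464, -0.2936].
Exponentiate: [e^-1.3464, e^-0.2936] = [0.260, 0.746].

[0.260, 0.746]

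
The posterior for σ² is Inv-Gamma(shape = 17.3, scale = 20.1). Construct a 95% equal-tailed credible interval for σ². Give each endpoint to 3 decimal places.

[0.763, 1.984]

Inverse-Gamma(17.3, 20.1) quantiles: F⁻¹(0.025) and F⁻¹(0.975).
Equivalently, 1/σ² ~ Gamma(17.3, rate = 20.1); invert its 0.975 and 0.025 quantiles.
Posterior mean ≈ 1.233, SD ≈ 0.315; a Normal approximation gives roughly [0.615, 1.851].
Exact: lower = 0.763; upper = 1.984.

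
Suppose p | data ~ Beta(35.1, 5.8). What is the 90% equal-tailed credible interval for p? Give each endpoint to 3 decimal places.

[0.760, 0.936]

Posterior: Beta(35.1, 5.8).
Equal-tailed 90% interval: the 0.05 and 0.95 quantiles of Beta(35.1, 5.8).
Posterior mean ≈ 0.858, SD ≈ 0.054; a Normal approximation gives roughly [0.770, 0.947].
Exact: F⁻¹(0.05) = 0.760; F⁻¹(0.95) = 0.936.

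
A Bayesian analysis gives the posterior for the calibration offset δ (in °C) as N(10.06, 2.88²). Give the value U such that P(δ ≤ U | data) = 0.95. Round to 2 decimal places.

Need U with P(δ ≤ U) = 0.95: U = 10.06 + z_{0.05}·2.88.
z = 1.645; U = 10.06 + 1.645 × 2.88 = 14.80.

14.80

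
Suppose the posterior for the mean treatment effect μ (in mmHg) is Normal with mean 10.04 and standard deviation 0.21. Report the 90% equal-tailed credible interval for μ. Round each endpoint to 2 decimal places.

The posterior is symmetric, so the 90% equal-tailed interval is μ = 10.04 ± z·0.21 with z = 1.645.
Half-width: 1.645 × 0.21 = 0.35.
10.04 − 0.35 = 9.69; 10.04 + 0.35 = 10.39.

[9.69, 10.39]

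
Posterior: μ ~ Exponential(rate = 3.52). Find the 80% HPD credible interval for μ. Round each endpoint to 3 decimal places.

[0.000, 0.457]

The exponential density is strictly decreasing on [0, ∞), so the HPD interval is anchored at 0: [0, q] with P(μ ≤ q) = 0.80.
q = −ln(1 − 0.80) / 3.52 = 1.6094 / 3.52 = 0.457.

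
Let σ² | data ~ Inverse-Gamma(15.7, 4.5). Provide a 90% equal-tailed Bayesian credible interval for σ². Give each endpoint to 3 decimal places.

[0.198, 0.459]

Inverse-Gamma(15.7, 4.5) quantiles: F⁻¹(0.05) and F⁻¹(0.95).
Equivalently, 1/σ² ~ Gamma(15.7, rate = 4.5); invert its 0.95 and 0.05 quantiles.
Posterior mean ≈ 0.306, SD ≈ 0.083; a Normal approximation gives roughly [0.170, 0.442].
Exact: lower = 0.198; upper = 0.459.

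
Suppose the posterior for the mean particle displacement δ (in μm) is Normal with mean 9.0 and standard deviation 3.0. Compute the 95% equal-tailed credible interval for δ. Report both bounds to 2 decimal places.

The posterior is symmetric, so the 95% equal-tailed interval is δ = 9.0 ± z·3.0 with z = 1.960.
Half-width: 1.960 × 3.0 = 5.88.
9.0 − 5.88 = 3.12; 9.0 + 5.88 = 14.88.

[3.12, 14.88]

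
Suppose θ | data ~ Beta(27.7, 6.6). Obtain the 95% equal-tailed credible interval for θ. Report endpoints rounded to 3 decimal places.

Posterior: Beta(27.7, 6.6).
Equal-tailed 95% interval: the 0.025 and 0.975 quantiles of Beta(27.7, 6.6).
Posterior mean ≈ 0.808, SD ≈ 0.066; a Normal approximation gives roughly [0.678, 0.938].
Exact: F⁻¹(0.025) = 0.662; F⁻¹(0.975) = 0.919.

[0.662, 0.919]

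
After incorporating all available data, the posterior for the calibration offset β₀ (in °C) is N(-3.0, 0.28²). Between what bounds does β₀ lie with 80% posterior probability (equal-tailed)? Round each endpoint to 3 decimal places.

[-3.359, -2.641]

The posterior is symmetric, so the 80% equal-tailed interval is β₀ = -3.0 ± z·0.28 with z = 1.282.
Half-width: 1.282 × 0.28 = 0.359.
-3.0 − 0.359 = -3.359; -3.0 + 0.359 = -2.641.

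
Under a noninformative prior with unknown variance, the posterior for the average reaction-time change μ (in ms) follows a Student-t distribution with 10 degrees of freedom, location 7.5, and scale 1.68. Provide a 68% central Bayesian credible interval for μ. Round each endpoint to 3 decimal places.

The t_10 distribution is symmetric; the 68% interval is 7.5 ± t·1.68 with t_{0.84,10} = 1.046.
Half-width: 1.046 × 1.68 = 1.758.
7.5 − 1.758 = 5.742; 7.5 + 1.758 = 9.258.

[5.742, 9.258]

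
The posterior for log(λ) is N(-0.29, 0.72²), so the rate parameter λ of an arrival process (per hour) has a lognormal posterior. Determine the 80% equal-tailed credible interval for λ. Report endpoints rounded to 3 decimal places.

On the log scale the 80% interval is -0.29 ± 1.282 × 0.72 = [-1.2127, 0.6327].
Exponentiate: [e^-1.2127, e^0.6327] = [0.297, 1.883].

[0.297, 1.883]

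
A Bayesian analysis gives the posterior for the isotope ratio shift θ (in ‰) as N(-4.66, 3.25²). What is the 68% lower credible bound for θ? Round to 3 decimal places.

-6.180

Need L with P(θ ≥ L) = 0.68: L = -4.66 − z_{0.32}·3.25.
z = 0.468; L = -4.66 − 0.468 × 3.25 = -6.180.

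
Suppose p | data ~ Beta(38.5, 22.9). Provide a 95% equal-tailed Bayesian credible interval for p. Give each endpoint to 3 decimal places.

[0.504, 0.743]

Posterior: Beta(38.5, 22.9).
Equal-tailed 95% interval: the 0.025 and 0.975 quantiles of Beta(38.5, 22.9).
Posterior mean ≈ 0.627, SD ≈ 0.061; a Normal approximation gives roughly [0.507, 0.747].
Exact: F⁻¹(0.025) = 0.504; F⁻¹(0.975) = 0.743.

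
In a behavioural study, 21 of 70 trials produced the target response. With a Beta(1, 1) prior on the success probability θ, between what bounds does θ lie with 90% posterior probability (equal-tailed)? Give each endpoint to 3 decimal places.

Posterior: Beta(1+21, 1+49) = Beta(22, 50).
Equal-tailed 90% interval: the 0.05 and 0.95 quantiles of Beta(22, 50).
Posterior mean ≈ 0.306, SD ≈ 0.054; a Normal approximation gives roughly [0.217, 0.394].
Exact: F⁻¹(0.05) = 0.220; F⁻¹(0.95) = 0.397.

[0.220, 0.397]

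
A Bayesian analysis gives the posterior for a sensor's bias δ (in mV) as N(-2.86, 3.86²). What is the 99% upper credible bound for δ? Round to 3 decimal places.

Need U with P(δ ≤ U) = 0.99: U = -2.86 + z_{0.01}·3.86.
z = 2.326; U = -2.86 + 2.326 × 3.86 = 6.120.

6.120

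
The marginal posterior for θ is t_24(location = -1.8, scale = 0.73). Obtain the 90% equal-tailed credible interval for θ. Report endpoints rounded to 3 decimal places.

[-3.049, -0.551]

The t_24 distribution is symmetric; the 90% interval is -1.8 ± t·0.73 with t_{0.95,24} = 1.711.
Half-width: 1.711 × 0.73 = 1.249.
-1.8 − 1.249 = -3.049; -1.8 + 1.249 = -0.551.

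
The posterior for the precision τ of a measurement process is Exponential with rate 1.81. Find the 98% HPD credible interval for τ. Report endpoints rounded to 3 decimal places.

[0.000, 2.161]

The exponential density is strictly decreasing on [0, ∞), so the HPD interval is anchored at 0: [0, q] with P(τ ≤ q) = 0.98.
q = −ln(1 − 0.98) / 1.81 = 3.9120 / 1.81 = 2.161.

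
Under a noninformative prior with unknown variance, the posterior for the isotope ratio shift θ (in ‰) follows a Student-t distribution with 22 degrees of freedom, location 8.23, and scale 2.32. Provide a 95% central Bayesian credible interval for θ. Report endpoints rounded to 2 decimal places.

The t_22 distribution is symmetric; the 95% interval is 8.23 ± t·2.32 with t_{0.975,22} = 2.074.
Half-width: 2.074 × 2.32 = 4.81.
8.23 − 4.81 = 3.42; 8.23 + 4.81 = 13.04.

[3.42, 13.04]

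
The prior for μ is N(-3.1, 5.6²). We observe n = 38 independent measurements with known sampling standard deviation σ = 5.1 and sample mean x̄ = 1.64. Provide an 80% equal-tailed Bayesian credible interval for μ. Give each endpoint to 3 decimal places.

[0.490, 2.588]

Posterior precision = 1/5.6² + 38/5.1² = 0.0319 + 1.4610 = 1.4929, so posterior SD = 0.8184.
Posterior mean = (-3.1/5.6² + 38·1.64/5.1²) / 1.4929 = 1.5388.
Interval: 1.5388 ± 1.282 × 0.8184 → [0.490, 2.588].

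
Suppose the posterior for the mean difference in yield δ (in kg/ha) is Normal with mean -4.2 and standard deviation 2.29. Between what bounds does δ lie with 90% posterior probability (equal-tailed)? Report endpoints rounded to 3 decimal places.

The posterior is symmetric, so the 90% equal-tailed interval is δ = -4.2 ± z·2.29 with z = 1.645.
Half-width: 1.645 × 2.29 = 3.767.
-4.2 − 3.767 = -7.967; -4.2 + 3.767 = -0.433.

[-7.967, -0.433]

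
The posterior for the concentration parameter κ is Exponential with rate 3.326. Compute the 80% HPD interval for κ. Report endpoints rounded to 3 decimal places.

The exponential density is strictly decreasing on [0, ∞), so the HPD interval is anchored at 0: [0, q] with P(κ ≤ q) = 0.80.
q = −ln(1 − 0.80) / 3.326 = 1.6094 / 3.326 = 0.484.

[0.000, 0.484]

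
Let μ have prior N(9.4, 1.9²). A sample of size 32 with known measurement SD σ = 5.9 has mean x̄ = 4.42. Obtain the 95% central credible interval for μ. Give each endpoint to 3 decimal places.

Posterior precision = 1/1.9² + 32/5.9² = 0.2770 + 0.9193 = 1.1963, so posterior SD = 0.9143.
Posterior mean = (9.4/1.9² + 32·4.42/5.9²) / 1.1963 = 5.5732.
Interval: 5.5732 ± 1.960 × 0.9143 → [3.781, 7.365].

[3.781, 7.365]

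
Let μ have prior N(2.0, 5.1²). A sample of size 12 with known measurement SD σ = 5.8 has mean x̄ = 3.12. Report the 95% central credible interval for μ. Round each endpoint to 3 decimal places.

Posterior precision = 1/5.1² + 12/5.8² = 0.0384 + 0.3567 = 0.3952, so posterior SD = 1.5908.
Posterior mean = (2.0/5.1² + 12·3.12/5.8²) / 0.3952 = 3.0110.
Interval: 3.0110 ± 1.960 × 1.5908 → [-0.107, 6.129].

[-0.107, 6.129]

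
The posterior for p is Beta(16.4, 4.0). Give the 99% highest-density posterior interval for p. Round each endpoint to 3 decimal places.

[0.562, 0.974]

The posterior is unimodal and skewed, so the HPD interval has equal density at both endpoints and is the shortest 99% interval.
Solving f(0.562) = f(0.974) with F(0.974) − F(0.562) = 0.99 gives [0.562, 0.974].
For comparison, the equal-tailed interval is [0.539, 0.963]; the HPD is narrower and shifted toward the mode.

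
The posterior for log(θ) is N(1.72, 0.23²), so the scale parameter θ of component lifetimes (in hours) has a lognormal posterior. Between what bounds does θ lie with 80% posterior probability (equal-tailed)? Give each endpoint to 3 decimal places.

[4.159, 7.499]

On the log scale the 80% interval is 1.72 ± 1.282 × 0.23 = [1.4252, 2.0148].
Exponentiate: [e^1.4252, e^2.0148] = [4.159, 7.499].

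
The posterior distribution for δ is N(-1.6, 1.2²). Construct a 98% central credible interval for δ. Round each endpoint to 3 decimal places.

The posterior is symmetric, so the 98% equal-tailed interval is δ = -1.6 ± z·1.2 with z = 2.326.
Half-width: 2.326 × 1.2 = 2.792.
-1.6 − 2.792 = -4.392; -1.6 + 2.792 = 1.192.

[-4.392, 1.192]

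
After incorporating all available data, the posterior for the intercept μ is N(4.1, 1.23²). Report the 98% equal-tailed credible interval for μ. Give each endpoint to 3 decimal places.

[1.239, 6.961]

The posterior is symmetric, so the 98% equal-tailed interval is μ = 4.1 ± z·1.23 with z = 2.326.
Half-width: 2.326 × 1.23 = 2.861.
4.1 − 2.861 = 1.239; 4.1 + 2.861 = 6.961.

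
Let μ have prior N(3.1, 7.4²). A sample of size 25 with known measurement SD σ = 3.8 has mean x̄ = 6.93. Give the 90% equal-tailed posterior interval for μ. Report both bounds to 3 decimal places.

Posterior precision = 1/7.4² + 25/3.8² = 0.0183 + 1.7313 = 1.7496, so posterior SD = 0.7560.
Posterior mean = (3.1/7.4² + 25·6.93/3.8²) / 1.7496 = 6.8900.
Interval: 6.8900 ± 1.645 × 0.7560 → [5.646, 8.134].

[5.646, 8.134]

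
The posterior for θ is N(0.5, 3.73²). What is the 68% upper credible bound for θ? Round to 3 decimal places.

2.245

Need U with P(θ ≤ U) = 0.68: U = 0.5 + z_{0.32}·3.73.
z = 0.468; U = 0.5 + 0.468 × 3.73 = 2.245.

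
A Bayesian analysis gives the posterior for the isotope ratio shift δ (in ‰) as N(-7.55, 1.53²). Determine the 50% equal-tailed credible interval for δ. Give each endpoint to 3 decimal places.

[-8.582, -6.518]

The posterior is symmetric, so the 50% equal-tailed interval is δ = -7.55 ± z·1.53 with z = 0.674.
Half-width: 0.674 × 1.53 = 1.032.
-7.55 − 1.032 = -8.582; -7.55 + 1.032 = -6.518.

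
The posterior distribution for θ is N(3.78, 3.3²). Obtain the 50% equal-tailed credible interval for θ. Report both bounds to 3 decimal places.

[1.554, 6.006]

The posterior is symmetric, so the 50% equal-tailed interval is θ = 3.78 ± z·3.3 with z = 0.674.
Half-width: 0.674 × 3.3 = 2.226.
3.78 − 2.226 = 1.554; 3.78 + 2.226 = 6.006.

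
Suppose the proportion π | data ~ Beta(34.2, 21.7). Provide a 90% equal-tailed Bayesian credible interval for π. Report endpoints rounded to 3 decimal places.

[0.503, 0.716]

Posterior: Beta(34.2, 21.7).
Equal-tailed 90% interval: the 0.05 and 0.95 quantiles of Beta(34.2, 21.7).
Posterior mean ≈ 0.612, SD ≈ 0.065; a Normal approximation gives roughly [0.506, 0.718].
Exact: F⁻¹(0.05) = 0.503; F⁻¹(0.95) = 0.716.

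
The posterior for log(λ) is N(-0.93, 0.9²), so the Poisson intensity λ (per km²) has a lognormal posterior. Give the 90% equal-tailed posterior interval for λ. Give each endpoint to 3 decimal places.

[0.090, 1.734]

On the log scale the 90% interval is -0.93 ± 1.645 × 0.9 = [-2.4104, 0.5504].
Exponentiate: [e^-2.4104, e^0.5504] = [0.090, 1.734].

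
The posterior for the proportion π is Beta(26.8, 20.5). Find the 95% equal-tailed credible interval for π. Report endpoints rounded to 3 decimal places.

Posterior: Beta(26.8, 20.5).
Equal-tailed 95% interval: the 0.025 and 0.975 quantiles of Beta(26.8, 20.5).
Posterior mean ≈ 0.567, SD ≈ 0.071; a Normal approximation gives roughly [0.427, 0.706].
Exact: F⁻¹(0.025) = 0.425; F⁻¹(0.975) = 0.703.

[0.425, 0.703]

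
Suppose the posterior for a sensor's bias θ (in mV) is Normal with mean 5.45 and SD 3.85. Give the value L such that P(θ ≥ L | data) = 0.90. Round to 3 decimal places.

0.516

Need L with P(θ ≥ L) = 0.90: L = 5.45 − z_{0.1}·3.85.
z = 1.282; L = 5.45 − 1.282 × 3.85 = 0.516.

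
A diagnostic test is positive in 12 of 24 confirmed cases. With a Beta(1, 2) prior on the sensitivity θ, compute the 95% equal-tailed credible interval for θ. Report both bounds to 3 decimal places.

[0.299, 0.666]

Posterior: Beta(1+12, 2+12) = Beta(13, 14).
Equal-tailed 95% interval: the 0.025 and 0.975 quantiles of Beta(13, 14).
Posterior mean ≈ 0.481, SD ≈ 0.094; a Normal approximation gives roughly [0.296, 0.667].
Exact: F⁻¹(0.025) = 0.299; F⁻¹(0.975) = 0.666.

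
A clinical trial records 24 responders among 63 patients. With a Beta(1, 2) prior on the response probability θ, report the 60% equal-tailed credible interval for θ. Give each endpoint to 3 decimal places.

[0.328, 0.429]

Posterior: Beta(1+24, 2+39) = Beta(25, 41).
Equal-tailed 60% interval: the 0.2 and 0.8 quantiles of Beta(25, 41).
Posterior mean ≈ 0.379, SD ≈ 0.059; a Normal approximation gives roughly [0.329, 0.429].
Exact: F⁻¹(0.2) = 0.328; F⁻¹(0.8) = 0.429.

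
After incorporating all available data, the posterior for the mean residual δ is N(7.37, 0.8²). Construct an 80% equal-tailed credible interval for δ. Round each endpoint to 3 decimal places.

The posterior is symmetric, so the 80% equal-tailed interval is δ = 7.37 ± z·0.8 with z = 1.282.
Half-width: 1.282 × 0.8 = 1.025.
7.37 − 1.025 = 6.345; 7.37 + 1.025 = 8.395.

[6.345, 8.395]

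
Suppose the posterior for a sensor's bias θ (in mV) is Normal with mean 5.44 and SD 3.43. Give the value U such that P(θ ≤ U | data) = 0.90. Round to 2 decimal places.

Need U with P(θ ≤ U) = 0.90: U = 5.44 + z_{0.1}·3.43.
z = 1.282; U = 5.44 + 1.282 × 3.43 = 9.84.

9.84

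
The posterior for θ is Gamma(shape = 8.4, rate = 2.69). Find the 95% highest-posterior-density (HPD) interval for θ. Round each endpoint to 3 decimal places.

[1.201, 5.269]

The posterior is unimodal and skewed, so the HPD interval has equal density at both endpoints and is the shortest 95% interval.
Solving f(1.201) = f(5.269) with F(5.269) − F(1.201) = 0.95 gives [1.201, 5.269].
For comparison, the equal-tailed interval is [1.381, 5.562]; the HPD is narrower and shifted toward the mode.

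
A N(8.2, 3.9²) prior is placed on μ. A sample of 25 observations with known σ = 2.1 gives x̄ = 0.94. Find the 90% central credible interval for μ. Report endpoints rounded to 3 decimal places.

[0.336, 1.710]

Posterior precision = 1/3.9² + 25/2.1² = 0.0657 + 5.6689 = 5.7347, so posterior SD = 0.4176.
Posterior mean = (8.2/3.9² + 25·0.94/2.1²) / 5.7347 = 1.0232.
Interval: 1.0232 ± 1.645 × 0.4176 → [0.336, 1.710].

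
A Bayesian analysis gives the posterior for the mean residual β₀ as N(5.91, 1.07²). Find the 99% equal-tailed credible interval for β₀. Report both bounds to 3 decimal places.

[3.154, 8.666]

The posterior is symmetric, so the 99% equal-tailed interval is β₀ = 5.91 ± z·1.07 with z = 2.576.
Half-width: 2.576 × 1.07 = 2.756.
5.91 − 2.756 = 3.154; 5.91 + 2.756 = 8.666.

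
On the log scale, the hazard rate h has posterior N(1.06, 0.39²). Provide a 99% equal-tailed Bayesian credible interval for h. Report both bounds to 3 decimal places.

[1.057, 7.882]

On the log scale the 99% interval is 1.06 ± 2.576 × 0.39 = [0.0554, 2.0646].
Exponentiate: [e^0.0554, e^2.0646] = [1.057, 7.882].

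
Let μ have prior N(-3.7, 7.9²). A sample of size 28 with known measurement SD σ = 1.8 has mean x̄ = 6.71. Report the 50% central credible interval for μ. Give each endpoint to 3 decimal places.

[6.462, 6.920]

Posterior precision = 1/7.9² + 28/1.8² = 0.0160 + 8.6420 = 8.6580, so posterior SD = 0.3399.
Posterior mean = (-3.7/7.9² + 28·6.71/1.8²) / 8.6580 = 6.6907.
Interval: 6.6907 ± 0.674 × 0.3399 → [6.462, 6.920].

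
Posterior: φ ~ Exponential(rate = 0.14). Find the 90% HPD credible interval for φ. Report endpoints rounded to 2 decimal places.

[0.00, 16.45]

The exponential density is strictly decreasing on [0, ∞), so the HPD interval is anchored at 0: [0, q] with P(φ ≤ q) = 0.90.
q = −ln(1 − 0.90) / 0.14 = 2.3026 / 0.14 = 16.45.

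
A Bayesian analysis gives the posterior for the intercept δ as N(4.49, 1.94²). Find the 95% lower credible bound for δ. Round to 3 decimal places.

Need L with P(δ ≥ L) = 0.95: L = 4.49 − z_{0.05}·1.94.
z = 1.645; L = 4.49 − 1.645 × 1.94 = 1.299.

1.299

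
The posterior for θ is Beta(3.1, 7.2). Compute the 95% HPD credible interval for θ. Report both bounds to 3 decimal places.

[0.057, 0.566]

The posterior is unimodal and skewed, so the HPD interval has equal density at both endpoints and is the shortest 95% interval.
Solving f(0.057) = f(0.566) with F(0.566) − F(0.057) = 0.95 gives [0.057, 0.566].
For comparison, the equal-tailed interval is [0.078, 0.597]; the HPD is narrower and shifted toward the mode.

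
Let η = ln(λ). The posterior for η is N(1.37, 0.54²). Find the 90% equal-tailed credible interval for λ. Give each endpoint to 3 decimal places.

[1.619, 9.566]

On the log scale the 90% interval is 1.37 ± 1.645 × 0.54 = [0.4818, 2.2582].
Exponentiate: [e^0.4818, e^2.2582] = [1.619, 9.566].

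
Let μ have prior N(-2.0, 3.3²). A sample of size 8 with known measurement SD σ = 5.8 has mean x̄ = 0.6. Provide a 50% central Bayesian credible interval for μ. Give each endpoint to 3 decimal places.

[-1.299, 1.050]

Posterior precision = 1/3.3² + 8/5.8² = 0.0918 + 0.2378 = 0.3296, so posterior SD = 1.7417.
Posterior mean = (-2.0/3.3² + 8·0.6/5.8²) / 0.3296 = -0.1243.
Interval: -0.1243 ± 0.674 × 1.7417 → [-1.299, 1.050].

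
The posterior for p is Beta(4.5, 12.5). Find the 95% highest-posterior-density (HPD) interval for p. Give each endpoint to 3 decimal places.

[0.076, 0.469]

The posterior is unimodal and skewed, so the HPD interval has equal density at both endpoints and is the shortest 95% interval.
Solving f(0.076) = f(0.469) with F(0.469) − F(0.076) = 0.95 gives [0.076, 0.469].
For comparison, the equal-tailed interval is [0.091, 0.491]; the HPD is narrower and shifted toward the mode.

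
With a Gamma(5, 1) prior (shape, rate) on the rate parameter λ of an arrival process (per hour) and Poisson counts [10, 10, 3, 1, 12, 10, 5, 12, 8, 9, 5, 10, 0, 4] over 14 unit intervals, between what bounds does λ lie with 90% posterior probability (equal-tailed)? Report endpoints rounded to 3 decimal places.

Posterior: Gamma(5+99, 1+14) = Gamma(104, 15) (shape, rate).
Equal-tailed 90% interval: Gamma(104, 15) quantiles at 0.05 and 0.95.
Posterior mean ≈ 6.933, SD ≈ 0.680; a Normal approximation gives roughly [5.815, 8.052].
Exact: lower = 5.854; upper = 8.088.

[5.854, 8.088]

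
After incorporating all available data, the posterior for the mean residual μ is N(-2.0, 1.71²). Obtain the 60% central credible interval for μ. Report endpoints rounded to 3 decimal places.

[-3.439, -0.561]

The posterior is symmetric, so the 60% equal-tailed interval is μ = -2.0 ± z·1.71 with z = 0.842.
Half-width: 0.842 × 1.71 = 1.439.
-2.0 − 1.439 = -3.439; -2.0 + 1.439 = -0.561.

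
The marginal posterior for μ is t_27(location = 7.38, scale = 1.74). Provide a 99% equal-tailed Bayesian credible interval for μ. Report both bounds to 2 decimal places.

The t_27 distribution is symmetric; the 99% interval is 7.38 ± t·1.74 with t_{0.995,27} = 2.771.
Half-width: 2.771 × 1.74 = 4.82.
7.38 − 4.82 = 2.56; 7.38 + 4.82 = 12.20.

[2.56, 12.20]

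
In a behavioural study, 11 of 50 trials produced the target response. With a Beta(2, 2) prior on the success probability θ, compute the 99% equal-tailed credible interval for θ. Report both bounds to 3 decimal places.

Posterior: Beta(2+11, 2+39) = Beta(13, 41).
Equal-tailed 99% interval: the 0.005 and 0.995 quantiles of Beta(13, 41).
Posterior mean ≈ 0.241, SD ≈ 0.058; a Normal approximation gives roughly [0.092, 0.389].
Exact: F⁻¹(0.005) = 0.112; F⁻¹(0.995) = 0.404.

[0.112, 0.404]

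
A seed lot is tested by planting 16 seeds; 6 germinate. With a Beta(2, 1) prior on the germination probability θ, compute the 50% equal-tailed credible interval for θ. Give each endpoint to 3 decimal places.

Posterior: Beta(2+6, 1+10) = Beta(8, 11).
Equal-tailed 50% interval: the 0.25 and 0.75 quantiles of Beta(8, 11).
Posterior mean ≈ 0.421, SD ≈ 0.110; a Normal approximation gives roughly [0.347, 0.496].
Exact: F⁻¹(0.25) = 0.343; F⁻¹(0.75) = 0.496.

[0.343, 0.496]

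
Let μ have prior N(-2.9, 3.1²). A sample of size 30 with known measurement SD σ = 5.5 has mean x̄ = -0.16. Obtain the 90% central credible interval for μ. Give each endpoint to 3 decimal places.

[-1.992, 1.151]

Posterior precision = 1/3.1² + 30/5.5² = 0.1041 + 0.9917 = 1.0958, so posterior SD = 0.9553.
Posterior mean = (-2.9/3.1² + 30·-0.16/5.5²) / 1.0958 = -0.4202.
Interval: -0.4202 ± 1.645 × 0.9553 → [-1.992, 1.151].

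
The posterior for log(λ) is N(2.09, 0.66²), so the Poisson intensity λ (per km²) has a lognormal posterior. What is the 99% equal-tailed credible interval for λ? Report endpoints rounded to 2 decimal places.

[1.48, 44.26]

On the log scale the 99% interval is 2.09 ± 2.576 × 0.66 = [0.3900, 3.7900].
Exponentiate: [e^0.3900, e^3.7900] = [1.48, 44.26].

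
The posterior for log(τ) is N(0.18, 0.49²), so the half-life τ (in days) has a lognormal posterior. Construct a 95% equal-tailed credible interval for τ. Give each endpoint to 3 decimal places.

On the log scale the 95% interval is 0.18 ± 1.960 × 0.49 = [-0.7804, 1.1404].
Exponentiate: [e^-0.7804, e^1.1404] = [0.458, 3.128].

[0.458, 3.128]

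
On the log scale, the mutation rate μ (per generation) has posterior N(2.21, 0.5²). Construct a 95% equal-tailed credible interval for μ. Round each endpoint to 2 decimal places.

On the log scale the 95% interval is 2.21 ± 1.960 × 0.5 = [1.2300, 3.1900].
Exponentiate: [e^1.2300, e^3.1900] = [3.42, 24.29].

[3.42, 24.29]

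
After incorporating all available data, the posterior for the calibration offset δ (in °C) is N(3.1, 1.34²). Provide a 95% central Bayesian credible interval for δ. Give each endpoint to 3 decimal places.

The posterior is symmetric, so the 95% equal-tailed interval is δ = 3.1 ± z·1.34 with z = 1.960.
Half-width: 1.960 × 1.34 = 2.626.
3.1 − 2.626 = 0.474; 3.1 + 2.626 = 5.726.

[0.474, 5.726]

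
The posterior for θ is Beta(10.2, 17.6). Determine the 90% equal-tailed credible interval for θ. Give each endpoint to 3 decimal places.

Posterior: Beta(10.2, 17.6).
Equal-tailed 90% interval: the 0.05 and 0.95 quantiles of Beta(10.2, 17.6).
Posterior mean ≈ 0.367, SD ≈ 0.090; a Normal approximation gives roughly [0.219, 0.515].
Exact: F⁻¹(0.05) = 0.225; F⁻¹(0.95) = 0.520.

[0.225, 0.520]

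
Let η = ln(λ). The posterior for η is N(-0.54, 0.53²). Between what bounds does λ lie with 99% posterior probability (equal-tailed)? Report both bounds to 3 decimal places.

On the log scale the 99% interval is -0.54 ± 2.576 × 0.53 = [-1.9052, 0.8252].
Exponentiate: [e^-1.9052, e^0.8252] = [0.149, 2.282].

[0.149, 2.282]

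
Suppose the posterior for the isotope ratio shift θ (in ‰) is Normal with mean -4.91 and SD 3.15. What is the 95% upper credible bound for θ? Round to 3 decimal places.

0.271

Need U with P(θ ≤ U) = 0.95: U = -4.91 + z_{0.05}·3.15.
z = 1.645; U = -4.91 + 1.645 × 3.15 = 0.271.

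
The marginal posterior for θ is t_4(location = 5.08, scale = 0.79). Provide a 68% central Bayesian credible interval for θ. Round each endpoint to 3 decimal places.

[4.184, 5.976]

The t_4 distribution is symmetric; the 68% interval is 5.08 ± t·0.79 with t_{0.84,4} = 1.134.
Half-width: 1.134 × 0.79 = 0.896.
5.08 − 0.896 = 4.184; 5.08 + 0.896 = 5.976.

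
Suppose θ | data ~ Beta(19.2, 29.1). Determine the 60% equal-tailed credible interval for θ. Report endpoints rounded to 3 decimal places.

Posterior: Beta(19.2, 29.1).
Equal-tailed 60% interval: the 0.2 and 0.8 quantiles of Beta(19.2, 29.1).
Posterior mean ≈ 0.398, SD ≈ 0.070; a Normal approximation gives roughly [0.339, 0.456].
Exact: F⁻¹(0.2) = 0.338; F⁻¹(0.8) = 0.456.

[0.338, 0.456]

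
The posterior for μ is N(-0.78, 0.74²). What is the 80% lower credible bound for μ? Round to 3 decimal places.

-1.403

Need L with P(μ ≥ L) = 0.80: L = -0.78 − z_{0.2}·0.74.
z = 0.842; L = -0.78 − 0.842 × 0.74 = -1.403.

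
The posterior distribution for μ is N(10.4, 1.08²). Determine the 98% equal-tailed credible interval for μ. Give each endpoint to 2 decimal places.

The posterior is symmetric, so the 98% equal-tailed interval is μ = 10.4 ± z·1.08 with z = 2.326.
Half-width: 2.326 × 1.08 = 2.51.
10.4 − 2.51 = 7.89; 10.4 + 2.51 = 12.91.

[7.89, 12.91]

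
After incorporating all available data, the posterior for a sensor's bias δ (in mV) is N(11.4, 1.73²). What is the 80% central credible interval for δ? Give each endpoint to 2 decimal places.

[9.18, 13.62]

The posterior is symmetric, so the 80% equal-tailed interval is δ = 11.4 ± z·1.73 with z = 1.282.
Half-width: 1.282 × 1.73 = 2.22.
11.4 − 2.22 = 9.18; 11.4 + 2.22 = 13.62.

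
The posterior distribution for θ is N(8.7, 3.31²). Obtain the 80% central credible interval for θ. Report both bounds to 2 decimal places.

[4.46, 12.94]

The posterior is symmetric, so the 80% equal-tailed interval is θ = 8.7 ± z·3.31 with z = 1.282.
Half-width: 1.282 × 3.31 = 4.24.
8.7 − 4.24 = 4.46; 8.7 + 4.24 = 12.94.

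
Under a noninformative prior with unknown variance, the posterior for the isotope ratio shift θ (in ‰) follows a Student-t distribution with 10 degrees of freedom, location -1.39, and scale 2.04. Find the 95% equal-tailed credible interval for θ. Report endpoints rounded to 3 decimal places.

The t_10 distribution is symmetric; the 95% interval is -1.39 ± t·2.04 with t_{0.975,10} = 2.228.
Half-width: 2.228 × 2.04 = 4.545.
-1.39 − 4.545 = -5.935; -1.39 + 4.545 = 3.155.

[-5.935, 3.155]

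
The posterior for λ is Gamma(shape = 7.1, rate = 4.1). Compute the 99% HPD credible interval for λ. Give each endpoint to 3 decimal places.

[0.413, 3.656]

The posterior is unimodal and skewed, so the HPD interval has equal density at both endpoints and is the shortest 99% interval.
Solving f(0.413) = f(3.656) with F(3.656) − F(0.413) = 0.99 gives [0.413, 3.656].
For comparison, the equal-tailed interval is [0.510, 3.856]; the HPD is narrower and shifted toward the mode.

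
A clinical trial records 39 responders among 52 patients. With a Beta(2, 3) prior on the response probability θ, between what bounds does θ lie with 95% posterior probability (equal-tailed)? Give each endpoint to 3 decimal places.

Posterior: Beta(2+39, 3+13) = Beta(41, 16).
Equal-tailed 95% interval: the 0.025 and 0.975 quantiles of Beta(41, 16).
Posterior mean ≈ 0.719, SD ≈ 0.059; a Normal approximation gives roughly [0.604, 0.835].
Exact: F⁻¹(0.025) = 0.597; F⁻¹(0.975) = 0.827.

[0.597, 0.827]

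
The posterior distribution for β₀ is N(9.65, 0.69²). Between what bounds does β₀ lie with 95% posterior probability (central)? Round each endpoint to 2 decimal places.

The posterior is symmetric, so the 95% equal-tailed interval is β₀ = 9.65 ± z·0.69 with z = 1.960.
Half-width: 1.960 × 0.69 = 1.35.
9.65 − 1.35 = 8.30; 9.65 + 1.35 = 11.00.

[8.30, 11.00]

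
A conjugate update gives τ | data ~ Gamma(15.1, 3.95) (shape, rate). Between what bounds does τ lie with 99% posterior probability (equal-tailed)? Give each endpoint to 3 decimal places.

[1.762, 6.828]

Posterior: Gamma(shape 15.1, rate 3.95).
Equal-tailed 99% interval: Gamma(15.1, 3.95) quantiles at 0.005 and 0.995.
Posterior mean ≈ 3.823, SD ≈ 0.984; a Normal approximation gives roughly [1.289, 6.357].
Exact: lower = 1.762; upper = 6.828.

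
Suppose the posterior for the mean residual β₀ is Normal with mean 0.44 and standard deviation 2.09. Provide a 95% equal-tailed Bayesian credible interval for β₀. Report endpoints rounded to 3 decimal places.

The posterior is symmetric, so the 95% equal-tailed interval is β₀ = 0.44 ± z·2.09 with z = 1.960.
Half-width: 1.960 × 2.09 = 4.096.
0.44 − 4.096 = -3.656; 0.44 + 4.096 = 4.536.

[-3.656, 4.536]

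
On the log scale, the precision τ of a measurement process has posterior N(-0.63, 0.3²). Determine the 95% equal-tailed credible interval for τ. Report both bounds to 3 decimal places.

On the log scale the 95% interval is -0.63 ± 1.960 × 0.3 = [-1.2180, -0.0420].
Exponentiate: [e^-1.2180, e^-0.0420] = [0.296, 0.959].

[0.296, 0.959]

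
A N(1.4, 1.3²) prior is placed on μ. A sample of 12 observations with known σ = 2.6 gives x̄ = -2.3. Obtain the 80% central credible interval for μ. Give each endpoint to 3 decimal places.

Posterior precision = 1/1.3² + 12/2.6² = 0.5917 + 1.7751 = 2.3669, so posterior SD = 0.6500.
Posterior mean = (1.4/1.3² + 12·-2.3/2.6²) / 2.3669 = -1.3750.
Interval: -1.3750 ± 1.282 × 0.6500 → [-2.208, -0.542].

[-2.208, -0.542]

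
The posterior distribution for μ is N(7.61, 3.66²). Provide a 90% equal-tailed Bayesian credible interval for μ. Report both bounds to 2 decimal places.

The posterior is symmetric, so the 90% equal-tailed interval is μ = 7.61 ± z·3.66 with z = 1.645.
Half-width: 1.645 × 3.66 = 6.02.
7.61 − 6.02 = 1.59; 7.61 + 6.02 = 13.63.

[1.59, 13.63]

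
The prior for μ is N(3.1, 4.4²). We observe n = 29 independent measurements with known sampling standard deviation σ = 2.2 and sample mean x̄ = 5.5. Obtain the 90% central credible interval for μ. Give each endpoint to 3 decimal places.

[4.810, 6.149]

Posterior precision = 1/4.4² + 29/2.2² = 0.0517 + 5.9917 = 6.0434, so posterior SD = 0.4068.
Posterior mean = (3.1/4.4² + 29·5.5/2.2²) / 6.0434 = 5.4795.
Interval: 5.4795 ± 1.645 × 0.4068 → [4.810, 6.149].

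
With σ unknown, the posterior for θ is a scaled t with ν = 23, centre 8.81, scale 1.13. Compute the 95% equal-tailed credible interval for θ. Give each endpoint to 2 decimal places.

[6.47, 11.15]

The t_23 distribution is symmetric; the 95% interval is 8.81 ± t·1.13 with t_{0.975,23} = 2.069.
Half-width: 2.069 × 1.13 = 2.34.
8.81 − 2.34 = 6.47; 8.81 + 2.34 = 11.15.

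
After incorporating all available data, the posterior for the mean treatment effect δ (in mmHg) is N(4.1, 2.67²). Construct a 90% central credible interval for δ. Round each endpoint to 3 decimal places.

The posterior is symmetric, so the 90% equal-tailed interval is δ = 4.1 ± z·2.67 with z = 1.645.
Half-width: 1.645 × 2.67 = 4.392.
4.1 − 4.392 = -0.292; 4.1 + 4.392 = 8.492.

[-0.292, 8.492]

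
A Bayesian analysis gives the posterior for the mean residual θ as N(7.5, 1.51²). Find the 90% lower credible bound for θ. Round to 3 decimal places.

Need L with P(θ ≥ L) = 0.90: L = 7.5 − z_{0.1}·1.51.
z = 1.282; L = 7.5 − 1.282 × 1.51 = 5.565.

5.565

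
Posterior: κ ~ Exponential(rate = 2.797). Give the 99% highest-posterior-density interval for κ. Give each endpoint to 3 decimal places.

The exponential density is strictly decreasing on [0, ∞), so the HPD interval is anchored at 0: [0, q] with P(κ ≤ q) = 0.99.
q = −ln(1 − 0.99) / 2.797 = 4.6052 / 2.797 = 1.646.

[0.000, 1.646]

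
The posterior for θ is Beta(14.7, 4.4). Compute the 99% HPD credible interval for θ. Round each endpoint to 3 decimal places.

[0.510, 0.962]

The posterior is unimodal and skewed, so the HPD interval has equal density at both endpoints and is the shortest 99% interval.
Solving f(0.510) = f(0.962) with F(0.962) − F(0.510) = 0.99 gives [0.510, 0.962].
For comparison, the equal-tailed interval is [0.489, 0.951]; the HPD is narrower and shifted toward the mode.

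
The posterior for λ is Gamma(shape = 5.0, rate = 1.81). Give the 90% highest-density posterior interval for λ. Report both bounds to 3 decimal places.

The posterior is unimodal and skewed, so the HPD interval has equal density at both endpoints and is the shortest 90% interval.
Solving f(0.834) = f(4.616) with F(4.616) − F(0.834) = 0.90 gives [0.834, 4.616].
For comparison, the equal-tailed interval is [1.088, 5.057]; the HPD is narrower and shifted toward the mode.

[0.834, 4.616]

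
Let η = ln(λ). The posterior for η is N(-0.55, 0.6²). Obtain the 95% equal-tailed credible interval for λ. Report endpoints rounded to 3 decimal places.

[0.178, 1.870]

On the log scale the 95% interval is -0.55 ± 1.960 × 0.6 = [-1.7260, 0.6260].
Exponentiate: [e^-1.7260, e^0.6260] = [0.178, 1.870].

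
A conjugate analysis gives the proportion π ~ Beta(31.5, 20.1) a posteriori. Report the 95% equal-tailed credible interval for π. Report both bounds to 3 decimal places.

Posterior: Beta(31.5, 20.1).
Equal-tailed 95% interval: the 0.025 and 0.975 quantiles of Beta(31.5, 20.1).
Posterior mean ≈ 0.610, SD ≈ 0.067; a Normal approximation gives roughly [0.479, 0.742].
Exact: F⁻¹(0.025) = 0.475; F⁻¹(0.975) = 0.738.

[0.475, 0.738]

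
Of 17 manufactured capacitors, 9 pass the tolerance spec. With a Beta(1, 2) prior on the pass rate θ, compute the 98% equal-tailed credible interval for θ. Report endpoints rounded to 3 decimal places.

[0.254, 0.746]

Posterior: Beta(1+9, 2+8) = Beta(10, 10).
Equal-tailed 98% interval: the 0.01 and 0.99 quantiles of Beta(10, 10).
Posterior mean ≈ 0.500, SD ≈ 0.109; a Normal approximation gives roughly [0.246, 0.754].
Exact: F⁻¹(0.01) = 0.254; F⁻¹(0.99) = 0.746.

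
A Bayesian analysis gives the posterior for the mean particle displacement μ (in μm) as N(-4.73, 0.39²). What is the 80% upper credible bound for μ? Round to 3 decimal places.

Need U with P(μ ≤ U) = 0.80: U = -4.73 + z_{0.2}·0.39.
z = 0.842; U = -4.73 + 0.842 × 0.39 = -4.402.

-4.402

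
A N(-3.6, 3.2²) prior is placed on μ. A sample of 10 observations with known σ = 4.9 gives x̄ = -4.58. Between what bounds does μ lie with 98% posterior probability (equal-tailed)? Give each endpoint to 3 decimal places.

Posterior precision = 1/3.2² + 10/4.9² = 0.0977 + 0.4165 = 0.5141, so posterior SD = 1.3946.
Posterior mean = (-3.6/3.2² + 10·-4.58/4.9²) / 0.5141 = -4.3939.
Interval: -4.3939 ± 2.326 × 1.3946 → [-7.638, -1.149].

[-7.638, -1.149]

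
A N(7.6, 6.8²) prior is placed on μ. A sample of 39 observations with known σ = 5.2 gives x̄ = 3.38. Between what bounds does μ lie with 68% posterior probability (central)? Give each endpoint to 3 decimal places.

Posterior precision = 1/6.8² + 39/5.2² = 0.0216 + 1.4423 = 1.4639, so posterior SD = 0.8265.
Posterior mean = (7.6/6.8² + 39·3.38/5.2²) / 1.4639 = 3.4423.
Interval: 3.4423 ± 0.994 × 0.8265 → [2.620, 4.264].

[2.620, 4.264]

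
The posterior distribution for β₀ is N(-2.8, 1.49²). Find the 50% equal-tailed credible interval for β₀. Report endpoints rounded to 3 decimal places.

The posterior is symmetric, so the 50% equal-tailed interval is β₀ = -2.8 ± z·1.49 with z = 0.674.
Half-width: 0.674 × 1.49 = 1.005.
-2.8 − 1.005 = -3.805; -2.8 + 1.005 = -1.795.

[-3.805, -1.795]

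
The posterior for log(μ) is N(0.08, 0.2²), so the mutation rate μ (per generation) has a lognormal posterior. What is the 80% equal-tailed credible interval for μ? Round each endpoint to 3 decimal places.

[0.838, 1.400]

On the log scale the 80% interval is 0.08 ± 1.282 × 0.2 = [-0.1763, 0.3363].
Exponentiate: [e^-0.1763, e^0.3363] = [0.838, 1.400].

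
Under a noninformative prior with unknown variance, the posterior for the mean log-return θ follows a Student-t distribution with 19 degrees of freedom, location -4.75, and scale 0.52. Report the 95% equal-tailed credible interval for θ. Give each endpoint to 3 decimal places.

[-5.838, -3.662]

The t_19 distribution is symmetric; the 95% interval is -4.75 ± t·0.52 with t_{0.975,19} = 2.093.
Half-width: 2.093 × 0.52 = 1.088.
-4.75 − 1.088 = -5.838; -4.75 + 1.088 = -3.662.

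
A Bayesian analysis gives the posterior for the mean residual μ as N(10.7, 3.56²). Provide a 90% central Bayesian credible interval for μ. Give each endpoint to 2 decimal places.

The posterior is symmetric, so the 90% equal-tailed interval is μ = 10.7 ± z·3.56 with z = 1.645.
Half-width: 1.645 × 3.56 = 5.86.
10.7 − 5.86 = 4.84; 10.7 + 5.86 = 16.56.

[4.84, 16.56]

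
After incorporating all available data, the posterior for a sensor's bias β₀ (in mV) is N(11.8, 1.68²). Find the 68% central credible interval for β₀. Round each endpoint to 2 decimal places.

[10.13, 13.47]

The posterior is symmetric, so the 68% equal-tailed interval is β₀ = 11.8 ± z·1.68 with z = 0.994.
Half-width: 0.994 × 1.68 = 1.67.
11.8 − 1.67 = 10.13; 11.8 + 1.67 = 13.47.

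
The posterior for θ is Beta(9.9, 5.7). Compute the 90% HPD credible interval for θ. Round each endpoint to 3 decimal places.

The posterior is unimodal and skewed, so the HPD interval has equal density at both endpoints and is the shortest 90% interval.
Solving f(0.443) = f(0.830) with F(0.830) − F(0.443) = 0.90 gives [0.443, 0.830].
For comparison, the equal-tailed interval is [0.430, 0.819]; the HPD is narrower and shifted toward the mode.

[0.443, 0.830]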